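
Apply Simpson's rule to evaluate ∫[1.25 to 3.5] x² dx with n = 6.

f(x) = x²
a = 1.25, b = 3.5, n = 6
h = (b - a)/n = 0.375000

Simpson's rule: (h/3)[f(x₀) + 4f(x₁) + 2f(x₂) + ... + f(xₙ)]

x_0 = 1.2500, f(x_0) = 1.562500, coefficient = 1
x_1 = 1.6250, f(x_1) = 2.640625, coefficient = 4
x_2 = 2.0000, f(x_2) = 4.000000, coefficient = 2
x_3 = 2.3750, f(x_3) = 5.640625, coefficient = 4
x_4 = 2.7500, f(x_4) = 7.562500, coefficient = 2
x_5 = 3.1250, f(x_5) = 9.765625, coefficient = 4
x_6 = 3.5000, f(x_6) = 12.250000, coefficient = 1

I ≈ (0.375000/3) × 109.125000 = 13.640625
Exact value: 13.640625
Error: 0.000000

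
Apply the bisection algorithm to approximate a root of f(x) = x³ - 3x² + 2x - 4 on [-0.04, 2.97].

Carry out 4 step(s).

f(x) = x³ - 3x² + 2x - 4
Initial interval: [-0.04, 2.97]

Iteration 1:
  c_1 = (-0.040000 + 2.970000)/2 = 1.465000
  f(c_1) = f(1.465000) = -4.364455
  f(a) × f(c) ≥ 0, new interval: [1.465000, 2.970000]
Iteration 2:
  c_2 = (1.465000 + 2.970000)/2 = 2.217500
  f(c_2) = f(2.217500) = -3.412792
  f(a) × f(c) ≥ 0, new interval: [2.217500, 2.970000]
Iteration 3:
  c_3 = (2.217500 + 2.970000)/2 = 2.593750
  f(c_3) = f(2.593750) = -1.545563
  f(a) × f(c) ≥ 0, new interval: [2.593750, 2.970000]
Iteration 4:
  c_4 = (2.593750 + 2.970000)/2 = 2.781875
  f(c_4) = f(2.781875) = -0.124282
  f(a) × f(c) ≥ 0, new interval: [2.781875, 2.970000]

After 4 iteration(s), the approximation is c_4 = 2.781875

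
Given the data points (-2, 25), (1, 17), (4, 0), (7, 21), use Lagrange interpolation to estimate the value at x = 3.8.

Lagrange interpolation formula:
P(x) = Σ yᵢ × Lᵢ(x)
where Lᵢ(x) = Π_{j≠i} (x - xⱼ)/(xᵢ - xⱼ)

L_0(3.8) = (3.8 - 1)/(-2 - 1) × (3.8 - 4)/(-2 - 4) × (3.8 - 7)/(-2 - 7) = -0.011062
L_1(3.8) = (3.8 - (-2))/(1 - (-2)) × (3.8 - 4)/(1 - 4) × (3.8 - 7)/(1 - 7) = 0.068741
L_2(3.8) = (3.8 - (-2))/(4 - (-2)) × (3.8 - 1)/(4 - 1) × (3.8 - 7)/(4 - 7) = 0.962370
L_3(3.8) = (3.8 - (-2))/(7 - (-2)) × (3.8 - 1)/(7 - 1) × (3.8 - 4)/(7 - 4) = -0.020049

P(3.8) = 25×L_0(3.8) + 17×L_1(3.8) + 0×L_2(3.8) + 21×L_3(3.8)
P(3.8) = 0.471012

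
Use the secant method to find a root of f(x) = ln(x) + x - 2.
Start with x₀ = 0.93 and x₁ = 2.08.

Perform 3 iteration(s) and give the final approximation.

f(x) = ln(x) + x - 2
x₀ = 0.93, x₁ = 2.08

Secant formula: x_{n+1} = x_n - f(x_n)(x_n - x_{n-1})/(f(x_n) - f(x_{n-1}))

Iteration 1:
  f(0.930000) = -1.142571
  f(2.080000) = 0.812368
  x_2 = 2.080000 - 0.812368×(2.080000 - 0.930000)/(0.812368 - (-1.142571))
       = 1.602122
Iteration 2:
  f(2.080000) = 0.812368
  f(1.602122) = 0.073450
  x_3 = 1.602122 - 0.073450×(1.602122 - 2.080000)/(0.073450 - 0.812368)
       = 1.554619
Iteration 3:
  f(1.602122) = 0.073450
  f(1.554619) = -0.004150
  x_4 = 1.554619 - (-0.004150)×(1.554619 - 1.602122)/(-0.004150 - 0.073450)
       = 1.557160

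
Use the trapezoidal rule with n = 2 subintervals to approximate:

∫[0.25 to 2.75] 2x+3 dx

f(x) = 2x+3
a = 0.25, b = 2.75, n = 2
h = (b - a)/n = 1.250000

Trapezoidal rule: (h/2)[f(x₀) + 2f(x₁) + 2f(x₂) + ... + f(xₙ)]

x_0 = 0.2500, f(x_0) = 3.500000, coefficient = 1
x_1 = 1.5000, f(x_1) = 6.000000, coefficient = 2
x_2 = 2.7500, f(x_2) = 8.500000, coefficient = 1

I ≈ (1.250000/2) × 24.000000 = 15.000000
Exact value: 15.000000
Error: 0.000000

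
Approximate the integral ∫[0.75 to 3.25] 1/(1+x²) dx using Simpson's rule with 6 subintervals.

f(x) = 1/(1+x²)
a = 0.75, b = 3.25, n = 6
h = (b - a)/n = 0.416667

Simpson's rule: (h/3)[f(x₀) + 4f(x₁) + 2f(x₂) + ... + f(xₙ)]

x_0 = 0.7500, f(x_0) = 0.640000, coefficient = 1
x_1 = 1.1667, f(x_1) = 0.423529, coefficient = 4
x_2 = 1.5833, f(x_2) = 0.285149, coefficient = 2
x_3 = 2.0000, f(x_3) = 0.200000, coefficient = 4
x_4 = 2.4167, f(x_4) = 0.146193, coefficient = 2
x_5 = 2.8333, f(x_5) = 0.110769, coefficient = 4
x_6 = 3.2500, f(x_6) = 0.086486, coefficient = 1

I ≈ (0.416667/3) × 4.526364 = 0.628662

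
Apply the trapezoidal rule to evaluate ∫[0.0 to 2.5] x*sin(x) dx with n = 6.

f(x) = x*sin(x)
a = 0.0, b = 2.5, n = 6
h = (b - a)/n = 0.416667

Trapezoidal rule: (h/2)[f(x₀) + 2f(x₁) + 2f(x₂) + ... + f(xₙ)]

x_0 = 0.0000, f(x_0) = 0.000000, coefficient = 1
x_1 = 0.4167, f(x_1) = 0.168631, coefficient = 2
x_2 = 0.8333, f(x_2) = 0.616814, coefficient = 2
x_3 = 1.2500, f(x_3) = 1.186231, coefficient = 2
x_4 = 1.6667, f(x_4) = 1.659013, coefficient = 2
x_5 = 2.0833, f(x_5) = 1.815632, coefficient = 2
x_6 = 2.5000, f(x_6) = 1.496180, coefficient = 1

I ≈ (0.416667/2) × 12.388822 = 2.581005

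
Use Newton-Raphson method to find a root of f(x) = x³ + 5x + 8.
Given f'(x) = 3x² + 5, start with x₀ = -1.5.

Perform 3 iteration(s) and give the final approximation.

f(x) = x³ + 5x + 8
f'(x) = 3x² + 5
x₀ = -1.5

Newton-Raphson formula: x_{n+1} = x_n - f(x_n)/f'(x_n)

Iteration 1:
  f(-1.500000) = -2.875000
  f'(-1.500000) = 11.750000
  x_1 = -1.500000 - (-2.875000)/11.750000 = -1.255319
Iteration 2:
  f(-1.255319) = -0.254761
  f'(-1.255319) = 9.727478
  x_2 = -1.255319 - (-0.254761)/9.727478 = -1.229129
Iteration 3:
  f(-1.229129) = -0.002565
  f'(-1.229129) = 9.532277
  x_3 = -1.229129 - (-0.002565)/9.532277 = -1.228860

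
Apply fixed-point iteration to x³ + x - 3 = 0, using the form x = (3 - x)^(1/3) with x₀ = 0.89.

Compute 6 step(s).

Equation: x³ + x - 3 = 0
Fixed-point form: x = (3 - x)^(1/3)
x₀ = 0.89

x_1 = g(0.890000) = 1.282609
x_2 = g(1.282609) = 1.197539
x_3 = g(1.197539) = 1.216994
x_4 = g(1.216994) = 1.212600
x_5 = g(1.212600) = 1.213595
x_6 = g(1.213595) = 1.213370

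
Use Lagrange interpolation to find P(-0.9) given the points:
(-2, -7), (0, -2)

Lagrange interpolation formula:
P(x) = Σ yᵢ × Lᵢ(x)
where Lᵢ(x) = Π_{j≠i} (x - xⱼ)/(xᵢ - xⱼ)

L_0(-0.9) = (-0.9 - 0)/(-2 - 0) = 0.450000
L_1(-0.9) = (-0.9 - (-2))/(0 - (-2)) = 0.550000

P(-0.9) = (-7)×L_0(-0.9) + (-2)×L_1(-0.9)
P(-0.9) = -4.250000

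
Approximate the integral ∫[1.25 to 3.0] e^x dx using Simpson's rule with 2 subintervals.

f(x) = e^x
a = 1.25, b = 3.0, n = 2
h = (b - a)/n = 0.875000

Simpson's rule: (h/3)[f(x₀) + 4f(x₁) + 2f(x₂) + ... + f(xₙ)]

x_0 = 1.2500, f(x_0) = 3.490343, coefficient = 1
x_1 = 2.1250, f(x_1) = 8.372897, coefficient = 4
x_2 = 3.0000, f(x_2) = 20.085537, coefficient = 1

I ≈ (0.875000/3) × 57.067470 = 16.644679
Exact value: 16.595194
Error: 0.049485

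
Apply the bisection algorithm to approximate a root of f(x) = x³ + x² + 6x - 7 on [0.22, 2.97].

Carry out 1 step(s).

f(x) = x³ + x² + 6x - 7
Initial interval: [0.22, 2.97]

Iteration 1:
  c_1 = (0.220000 + 2.970000)/2 = 1.595000
  f(c_1) = f(1.595000) = 9.171745
  f(a) × f(c) < 0, new interval: [0.220000, 1.595000]

After 1 iteration(s), the approximation is c_1 = 1.595000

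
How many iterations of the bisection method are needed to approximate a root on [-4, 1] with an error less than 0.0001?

We need (b-a)/2^n ≤ 0.0001
(1 - (-4))/2^n ≤ 0.0001
5/2^n ≤ 0.0001
2^n ≥ 50000
n ≥ log₂(50000) = 15.61
n ≥ 16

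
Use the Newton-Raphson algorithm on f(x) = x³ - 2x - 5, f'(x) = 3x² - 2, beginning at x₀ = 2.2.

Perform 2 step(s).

f(x) = x³ - 2x - 5
f'(x) = 3x² - 2
x₀ = 2.2

Newton-Raphson formula: x_{n+1} = x_n - f(x_n)/f'(x_n)

Iteration 1:
  f(2.200000) = 1.248000
  f'(2.200000) = 12.520000
  x_1 = 2.200000 - 1.248000/12.520000 = 2.100319
Iteration 2:
  f(2.100319) = 0.064589
  f'(2.100319) = 11.234026
  x_2 = 2.100319 - 0.064589/11.234026 = 2.094570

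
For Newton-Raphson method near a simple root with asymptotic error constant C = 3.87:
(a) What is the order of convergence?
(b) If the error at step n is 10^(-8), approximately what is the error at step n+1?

(a) Newton-Raphson has quadratic (order 2) convergence near simple roots.
    This means |e_{n+1}| ≈ C|e_n|².

(b) With |e_n| = 10^(-8) and C = 3.87:
    |e_{n+1}| ≈ 3.87 × (10^(-8))² = 3.87 × 10^(-16)

(a) 2 (quadratic); (b) |e_{n+1}| ≈ 3.870e-16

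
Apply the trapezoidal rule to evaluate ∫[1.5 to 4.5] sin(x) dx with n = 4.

f(x) = sin(x)
a = 1.5, b = 4.5, n = 4
h = (b - a)/n = 0.750000

Trapezoidal rule: (h/2)[f(x₀) + 2f(x₁) + 2f(x₂) + ... + f(xₙ)]

x_0 = 1.5000, f(x_0) = 0.997495, coefficient = 1
x_1 = 2.2500, f(x_1) = 0.778073, coefficient = 2
x_2 = 3.0000, f(x_2) = 0.141120, coefficient = 2
x_3 = 3.7500, f(x_3) = -0.571561, coefficient = 2
x_4 = 4.5000, f(x_4) = -0.977530, coefficient = 1

I ≈ (0.750000/2) × 0.715229 = 0.268211
Exact value: 0.281533
Error: 0.013322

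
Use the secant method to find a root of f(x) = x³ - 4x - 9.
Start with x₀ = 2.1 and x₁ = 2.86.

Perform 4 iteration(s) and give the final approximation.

f(x) = x³ - 4x - 9
x₀ = 2.1, x₁ = 2.86

Secant formula: x_{n+1} = x_n - f(x_n)(x_n - x_{n-1})/(f(x_n) - f(x_{n-1}))

Iteration 1:
  f(2.100000) = -8.139000
  f(2.860000) = 2.953656
  x_2 = 2.860000 - 2.953656×(2.860000 - 2.100000)/(2.953656 - (-8.139000))
       = 2.657634
Iteration 2:
  f(2.860000) = 2.953656
  f(2.657634) = -0.859621
  x_3 = 2.657634 - (-0.859621)×(2.657634 - 2.860000)/(-0.859621 - 2.953656)
       = 2.703253
Iteration 3:
  f(2.657634) = -0.859621
  f(2.703253) = -0.058785
  x_4 = 2.703253 - (-0.058785)×(2.703253 - 2.657634)/(-0.058785 - (-0.859621))
       = 2.706602
Iteration 4:
  f(2.703253) = -0.058785
  f(2.706602) = 0.001323
  x_5 = 2.706602 - 0.001323×(2.706602 - 2.703253)/(0.001323 - (-0.058785))
       = 2.706528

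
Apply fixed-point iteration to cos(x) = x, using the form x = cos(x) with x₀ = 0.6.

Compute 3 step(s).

Equation: cos(x) = x
Fixed-point form: x = cos(x)
x₀ = 0.6

x_1 = g(0.600000) = 0.825336
x_2 = g(0.825336) = 0.678310
x_3 = g(0.678310) = 0.778634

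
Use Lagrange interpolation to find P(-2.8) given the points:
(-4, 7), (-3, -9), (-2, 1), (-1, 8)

Lagrange interpolation formula:
P(x) = Σ yᵢ × Lᵢ(x)
where Lᵢ(x) = Π_{j≠i} (x - xⱼ)/(xᵢ - xⱼ)

L_0(-2.8) = (-2.8 - (-3))/(-4 - (-3)) × (-2.8 - (-2))/(-4 - (-2)) × (-2.8 - (-1))/(-4 - (-1)) = -0.048000
L_1(-2.8) = (-2.8 - (-4))/(-3 - (-4)) × (-2.8 - (-2))/(-3 - (-2)) × (-2.8 - (-1))/(-3 - (-1)) = 0.864000
L_2(-2.8) = (-2.8 - (-4))/(-2 - (-4)) × (-2.8 - (-3))/(-2 - (-3)) × (-2.8 - (-1))/(-2 - (-1)) = 0.216000
L_3(-2.8) = (-2.8 - (-4))/(-1 - (-4)) × (-2.8 - (-3))/(-1 - (-3)) × (-2.8 - (-2))/(-1 - (-2)) = -0.032000

P(-2.8) = 7×L_0(-2.8) + (-9)×L_1(-2.8) + 1×L_2(-2.8) + 8×L_3(-2.8)
P(-2.8) = -8.152000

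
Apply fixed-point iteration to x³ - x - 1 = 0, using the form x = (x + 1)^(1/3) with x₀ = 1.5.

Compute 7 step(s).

Equation: x³ - x - 1 = 0
Fixed-point form: x = (x + 1)^(1/3)
x₀ = 1.5

x_1 = g(1.500000) = 1.357209
x_2 = g(1.357209) = 1.330861
x_3 = g(1.330861) = 1.325884
x_4 = g(1.325884) = 1.324939
x_5 = g(1.324939) = 1.324760
x_6 = g(1.324760) = 1.324726
x_7 = g(1.324726) = 1.324719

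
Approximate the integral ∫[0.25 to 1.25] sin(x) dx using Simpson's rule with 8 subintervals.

f(x) = sin(x)
a = 0.25, b = 1.25, n = 8
h = (b - a)/n = 0.125000

Simpson's rule: (h/3)[f(x₀) + 4f(x₁) + 2f(x₂) + ... + f(xₙ)]

x_0 = 0.2500, f(x_0) = 0.247404, coefficient = 1
x_1 = 0.3750, f(x_1) = 0.366273, coefficient = 4
x_2 = 0.5000, f(x_2) = 0.479426, coefficient = 2
x_3 = 0.6250, f(x_3) = 0.585097, coefficient = 4
x_4 = 0.7500, f(x_4) = 0.681639, coefficient = 2
x_5 = 0.8750, f(x_5) = 0.767544, coefficient = 4
x_6 = 1.0000, f(x_6) = 0.841471, coefficient = 2
x_7 = 1.1250, f(x_7) = 0.902268, coefficient = 4
x_8 = 1.2500, f(x_8) = 0.948985, coefficient = 1

I ≈ (0.125000/3) × 15.686183 = 0.653591
Exact value: 0.653590
Error: 0.000001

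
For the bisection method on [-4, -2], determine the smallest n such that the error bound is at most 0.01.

We need (b-a)/2^n ≤ 0.01
(-2 - (-4))/2^n ≤ 0.01
2/2^n ≤ 0.01
2^n ≥ 200
n ≥ log₂(200) = 7.64
n ≥ 8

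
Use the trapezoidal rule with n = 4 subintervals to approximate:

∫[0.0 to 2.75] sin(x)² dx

f(x) = sin(x)²
a = 0.0, b = 2.75, n = 4
h = (b - a)/n = 0.687500

Trapezoidal rule: (h/2)[f(x₀) + 2f(x₁) + 2f(x₂) + ... + f(xₙ)]

x_0 = 0.0000, f(x_0) = 0.000000, coefficient = 1
x_1 = 0.6875, f(x_1) = 0.402726, coefficient = 2
x_2 = 1.3750, f(x_2) = 0.962151, coefficient = 2
x_3 = 2.0625, f(x_3) = 0.777095, coefficient = 2
x_4 = 2.7500, f(x_4) = 0.145665, coefficient = 1

I ≈ (0.687500/2) × 4.429609 = 1.522678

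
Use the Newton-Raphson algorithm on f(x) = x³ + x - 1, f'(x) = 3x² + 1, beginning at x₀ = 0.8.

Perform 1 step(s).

f(x) = x³ + x - 1
f'(x) = 3x² + 1
x₀ = 0.8

Newton-Raphson formula: x_{n+1} = x_n - f(x_n)/f'(x_n)

Iteration 1:
  f(0.800000) = 0.312000
  f'(0.800000) = 2.920000
  x_1 = 0.800000 - 0.312000/2.920000 = 0.693151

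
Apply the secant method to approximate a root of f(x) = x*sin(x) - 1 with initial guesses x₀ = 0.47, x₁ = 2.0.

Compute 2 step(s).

f(x) = x*sin(x) - 1
x₀ = 0.47, x₁ = 2.0

Secant formula: x_{n+1} = x_n - f(x_n)(x_n - x_{n-1})/(f(x_n) - f(x_{n-1}))

Iteration 1:
  f(0.470000) = -0.787143
  f(2.000000) = 0.818595
  x_2 = 2.000000 - 0.818595×(2.000000 - 0.470000)/(0.818595 - (-0.787143))
       = 1.220016
Iteration 2:
  f(2.000000) = 0.818595
  f(1.220016) = 0.145723
  x_3 = 1.220016 - 0.145723×(1.220016 - 2.000000)/(0.145723 - 0.818595)
       = 1.051096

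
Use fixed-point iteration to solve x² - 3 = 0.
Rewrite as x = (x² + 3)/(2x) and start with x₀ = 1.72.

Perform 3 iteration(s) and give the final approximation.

Equation: x² - 3 = 0
Fixed-point form: x = (x² + 3)/(2x)
x₀ = 1.72

x_1 = g(1.720000) = 1.732093
x_2 = g(1.732093) = 1.732051
x_3 = g(1.732051) = 1.732051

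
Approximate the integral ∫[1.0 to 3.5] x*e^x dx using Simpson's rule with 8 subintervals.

f(x) = x*e^x
a = 1.0, b = 3.5, n = 8
h = (b - a)/n = 0.312500

Simpson's rule: (h/3)[f(x₀) + 4f(x₁) + 2f(x₂) + ... + f(xₙ)]

x_0 = 1.0000, f(x_0) = 2.718282, coefficient = 1
x_1 = 1.3125, f(x_1) = 4.876529, coefficient = 4
x_2 = 1.6250, f(x_2) = 8.252431, coefficient = 2
x_3 = 1.9375, f(x_3) = 13.448916, coefficient = 4
x_4 = 2.2500, f(x_4) = 21.347406, coefficient = 2
x_5 = 2.5625, f(x_5) = 33.231006, coefficient = 4
x_6 = 2.8750, f(x_6) = 50.960594, coefficient = 2
x_7 = 3.1875, f(x_7) = 77.226056, coefficient = 4
x_8 = 3.5000, f(x_8) = 115.904082, coefficient = 1

I ≈ (0.312500/3) × 794.873250 = 82.799297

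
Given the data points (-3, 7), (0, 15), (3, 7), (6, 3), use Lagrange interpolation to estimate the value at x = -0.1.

Lagrange interpolation formula:
P(x) = Σ yᵢ × Lᵢ(x)
where Lᵢ(x) = Π_{j≠i} (x - xⱼ)/(xᵢ - xⱼ)

L_0(-0.1) = (-0.1 - 0)/(-3 - 0) × (-0.1 - 3)/(-3 - 3) × (-0.1 - 6)/(-3 - 6) = 0.011673
L_1(-0.1) = (-0.1 - (-3))/(0 - (-3)) × (-0.1 - 3)/(0 - 3) × (-0.1 - 6)/(0 - 6) = 1.015537
L_2(-0.1) = (-0.1 - (-3))/(3 - (-3)) × (-0.1 - 0)/(3 - 0) × (-0.1 - 6)/(3 - 6) = -0.032759
L_3(-0.1) = (-0.1 - (-3))/(6 - (-3)) × (-0.1 - 0)/(6 - 0) × (-0.1 - 3)/(6 - 3) = 0.005549

P(-0.1) = 7×L_0(-0.1) + 15×L_1(-0.1) + 7×L_2(-0.1) + 3×L_3(-0.1)
P(-0.1) = 15.102099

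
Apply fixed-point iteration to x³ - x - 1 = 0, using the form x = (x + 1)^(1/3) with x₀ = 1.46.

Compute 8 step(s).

Equation: x³ - x - 1 = 0
Fixed-point form: x = (x + 1)^(1/3)
x₀ = 1.46

x_1 = g(1.460000) = 1.349931
x_2 = g(1.349931) = 1.329490
x_3 = g(1.329490) = 1.325624
x_4 = g(1.325624) = 1.324890
x_5 = g(1.324890) = 1.324751
x_6 = g(1.324751) = 1.324724
x_7 = g(1.324724) = 1.324719
x_8 = g(1.324719) = 1.324718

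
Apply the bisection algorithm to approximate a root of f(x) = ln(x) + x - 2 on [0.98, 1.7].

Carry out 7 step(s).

f(x) = ln(x) + x - 2
Initial interval: [0.98, 1.7]

Iteration 1:
  c_1 = (0.980000 + 1.700000)/2 = 1.340000
  f(c_1) = f(1.340000) = -0.367330
  f(a) × f(c) ≥ 0, new interval: [1.340000, 1.700000]
Iteration 2:
  c_2 = (1.340000 + 1.700000)/2 = 1.520000
  f(c_2) = f(1.520000) = -0.061290
  f(a) × f(c) ≥ 0, new interval: [1.520000, 1.700000]
Iteration 3:
  c_3 = (1.520000 + 1.700000)/2 = 1.610000
  f(c_3) = f(1.610000) = 0.086234
  f(a) × f(c) < 0, new interval: [1.520000, 1.610000]
Iteration 4:
  c_4 = (1.520000 + 1.610000)/2 = 1.565000
  f(c_4) = f(1.565000) = 0.012886
  f(a) × f(c) < 0, new interval: [1.520000, 1.565000]
Iteration 5:
  c_5 = (1.520000 + 1.565000)/2 = 1.542500
  f(c_5) = f(1.542500) = -0.024096
  f(a) × f(c) ≥ 0, new interval: [1.542500, 1.565000]
Iteration 6:
  c_6 = (1.542500 + 1.565000)/2 = 1.553750
  f(c_6) = f(1.553750) = -0.005579
  f(a) × f(c) ≥ 0, new interval: [1.553750, 1.565000]
Iteration 7:
  c_7 = (1.553750 + 1.565000)/2 = 1.559375
  f(c_7) = f(1.559375) = 0.003660
  f(a) × f(c) < 0, new interval: [1.553750, 1.559375]

After 7 iteration(s), the approximation is c_7 = 1.559375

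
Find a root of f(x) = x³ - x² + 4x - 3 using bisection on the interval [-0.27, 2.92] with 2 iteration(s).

f(x) = x³ - x² + 4x - 3
Initial interval: [-0.27, 2.92]

Iteration 1:
  c_1 = (-0.270000 + 2.920000)/2 = 1.325000
  f(c_1) = f(1.325000) = 2.870578
  f(a) × f(c) < 0, new interval: [-0.270000, 1.325000]
Iteration 2:
  c_2 = (-0.270000 + 1.325000)/2 = 0.527500
  f(c_2) = f(0.527500) = -1.021476
  f(a) × f(c) ≥ 0, new interval: [0.527500, 1.325000]

After 2 iteration(s), the approximation is c_2 = 0.527500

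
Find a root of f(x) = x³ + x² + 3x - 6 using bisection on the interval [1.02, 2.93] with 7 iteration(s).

f(x) = x³ + x² + 3x - 6
Initial interval: [1.02, 2.93]

Iteration 1:
  c_1 = (1.020000 + 2.930000)/2 = 1.975000
  f(c_1) = f(1.975000) = 11.529359
  f(a) × f(c) < 0, new interval: [1.020000, 1.975000]
Iteration 2:
  c_2 = (1.020000 + 1.975000)/2 = 1.497500
  f(c_2) = f(1.497500) = 4.093159
  f(a) × f(c) < 0, new interval: [1.020000, 1.497500]
Iteration 3:
  c_3 = (1.020000 + 1.497500)/2 = 1.258750
  f(c_3) = f(1.258750) = 1.355130
  f(a) × f(c) < 0, new interval: [1.020000, 1.258750]
Iteration 4:
  c_4 = (1.020000 + 1.258750)/2 = 1.139375
  f(c_4) = f(1.139375) = 0.195409
  f(a) × f(c) < 0, new interval: [1.020000, 1.139375]
Iteration 5:
  c_5 = (1.020000 + 1.139375)/2 = 1.079687
  f(c_5) = f(1.079687) = -0.336594
  f(a) × f(c) ≥ 0, new interval: [1.079687, 1.139375]
Iteration 6:
  c_6 = (1.079687 + 1.139375)/2 = 1.109531
  f(c_6) = f(1.109531) = -0.074448
  f(a) × f(c) ≥ 0, new interval: [1.109531, 1.139375]
Iteration 7:
  c_7 = (1.109531 + 1.139375)/2 = 1.124453
  f(c_7) = f(1.124453) = 0.059507
  f(a) × f(c) < 0, new interval: [1.109531, 1.124453]

After 7 iteration(s), the approximation is c_7 = 1.124453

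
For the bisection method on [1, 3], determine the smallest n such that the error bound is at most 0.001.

We need (b-a)/2^n ≤ 0.001
(3 - 1)/2^n ≤ 0.001
2/2^n ≤ 0.001
2^n ≥ 2000
n ≥ log₂(2000) = 10.97
n ≥ 11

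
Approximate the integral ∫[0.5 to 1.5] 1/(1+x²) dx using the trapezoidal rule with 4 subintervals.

f(x) = 1/(1+x²)
a = 0.5, b = 1.5, n = 4
h = (b - a)/n = 0.250000

Trapezoidal rule: (h/2)[f(x₀) + 2f(x₁) + 2f(x₂) + ... + f(xₙ)]

x_0 = 0.5000, f(x_0) = 0.800000, coefficient = 1
x_1 = 0.7500, f(x_1) = 0.640000, coefficient = 2
x_2 = 1.0000, f(x_2) = 0.500000, coefficient = 2
x_3 = 1.2500, f(x_3) = 0.390244, coefficient = 2
x_4 = 1.5000, f(x_4) = 0.307692, coefficient = 1

I ≈ (0.250000/2) × 4.168180 = 0.521023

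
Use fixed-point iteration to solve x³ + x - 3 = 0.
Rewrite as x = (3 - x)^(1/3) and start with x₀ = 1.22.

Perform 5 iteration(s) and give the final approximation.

Equation: x³ + x - 3 = 0
Fixed-point form: x = (3 - x)^(1/3)
x₀ = 1.22

x_1 = g(1.220000) = 1.211918
x_2 = g(1.211918) = 1.213750
x_3 = g(1.213750) = 1.213335
x_4 = g(1.213335) = 1.213429
x_5 = g(1.213429) = 1.213408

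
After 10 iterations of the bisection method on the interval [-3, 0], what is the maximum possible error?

Bisection error bound: |error| ≤ (b-a)/2^n
|error| ≤ (0 - (-3))/2^10 = 3/2^10
|error| ≤ 0.0029296875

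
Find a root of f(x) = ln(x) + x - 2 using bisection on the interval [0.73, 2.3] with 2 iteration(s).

f(x) = ln(x) + x - 2
Initial interval: [0.73, 2.3]

Iteration 1:
  c_1 = (0.730000 + 2.300000)/2 = 1.515000
  f(c_1) = f(1.515000) = -0.069585
  f(a) × f(c) ≥ 0, new interval: [1.515000, 2.300000]
Iteration 2:
  c_2 = (1.515000 + 2.300000)/2 = 1.907500
  f(c_2) = f(1.907500) = 0.553293
  f(a) × f(c) < 0, new interval: [1.515000, 1.907500]

After 2 iteration(s), the approximation is c_2 = 1.907500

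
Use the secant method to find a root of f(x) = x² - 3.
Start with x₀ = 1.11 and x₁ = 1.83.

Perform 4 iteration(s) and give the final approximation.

f(x) = x² - 3
x₀ = 1.11, x₁ = 1.83

Secant formula: x_{n+1} = x_n - f(x_n)(x_n - x_{n-1})/(f(x_n) - f(x_{n-1}))

Iteration 1:
  f(1.110000) = -1.767900
  f(1.830000) = 0.348900
  x_2 = 1.830000 - 0.348900×(1.830000 - 1.110000)/(0.348900 - (-1.767900))
       = 1.711327
Iteration 2:
  f(1.830000) = 0.348900
  f(1.711327) = -0.071362
  x_3 = 1.711327 - (-0.071362)×(1.711327 - 1.830000)/(-0.071362 - 0.348900)
       = 1.731478
Iteration 3:
  f(1.711327) = -0.071362
  f(1.731478) = -0.001985
  x_4 = 1.731478 - (-0.001985)×(1.731478 - 1.711327)/(-0.001985 - (-0.071362))
       = 1.732054
Iteration 4:
  f(1.731478) = -0.001985
  f(1.732054) = 0.000012
  x_5 = 1.732054 - 0.000012×(1.732054 - 1.731478)/(0.000012 - (-0.001985))
       = 1.732051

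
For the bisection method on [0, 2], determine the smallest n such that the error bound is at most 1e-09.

We need (b-a)/2^n ≤ 1e-09
(2 - 0)/2^n ≤ 1e-09
2/2^n ≤ 1e-09
2^n ≥ 2000000000
n ≥ log₂(2000000000) = 30.90
n ≥ 31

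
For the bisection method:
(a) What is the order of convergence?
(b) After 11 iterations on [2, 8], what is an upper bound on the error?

(a) Bisection has linear (order 1) convergence; the error is halved each step.

(b) Error bound = (b-a)/2^n = (8 - 2)/2^{11}
    = 6/2^{11}

(a) 1 (linear); (b) error ≤ 2.93e-03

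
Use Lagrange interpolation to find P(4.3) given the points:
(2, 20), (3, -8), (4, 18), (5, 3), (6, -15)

Lagrange interpolation formula:
P(x) = Σ yᵢ × Lᵢ(x)
where Lᵢ(x) = Π_{j≠i} (x - xⱼ)/(xᵢ - xⱼ)

L_0(4.3) = (4.3 - 3)/(2 - 3) × (4.3 - 4)/(2 - 4) × (4.3 - 5)/(2 - 5) × (4.3 - 6)/(2 - 6) = 0.019337
L_1(4.3) = (4.3 - 2)/(3 - 2) × (4.3 - 4)/(3 - 4) × (4.3 - 5)/(3 - 5) × (4.3 - 6)/(3 - 6) = -0.136850
L_2(4.3) = (4.3 - 2)/(4 - 2) × (4.3 - 3)/(4 - 3) × (4.3 - 5)/(4 - 5) × (4.3 - 6)/(4 - 6) = 0.889525
L_3(4.3) = (4.3 - 2)/(5 - 2) × (4.3 - 3)/(5 - 3) × (4.3 - 4)/(5 - 4) × (4.3 - 6)/(5 - 6) = 0.254150
L_4(4.3) = (4.3 - 2)/(6 - 2) × (4.3 - 3)/(6 - 3) × (4.3 - 4)/(6 - 4) × (4.3 - 5)/(6 - 5) = -0.026162

P(4.3) = 20×L_0(4.3) + (-8)×L_1(4.3) + 18×L_2(4.3) + 3×L_3(4.3) + (-15)×L_4(4.3)
P(4.3) = 18.647888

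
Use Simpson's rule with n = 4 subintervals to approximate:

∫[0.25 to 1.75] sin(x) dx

f(x) = sin(x)
a = 0.25, b = 1.75, n = 4
h = (b - a)/n = 0.375000

Simpson's rule: (h/3)[f(x₀) + 4f(x₁) + 2f(x₂) + ... + f(xₙ)]

x_0 = 0.2500, f(x_0) = 0.247404, coefficient = 1
x_1 = 0.6250, f(x_1) = 0.585097, coefficient = 4
x_2 = 1.0000, f(x_2) = 0.841471, coefficient = 2
x_3 = 1.3750, f(x_3) = 0.980893, coefficient = 4
x_4 = 1.7500, f(x_4) = 0.983986, coefficient = 1

I ≈ (0.375000/3) × 9.178293 = 1.147287
Exact value: 1.147158
Error: 0.000128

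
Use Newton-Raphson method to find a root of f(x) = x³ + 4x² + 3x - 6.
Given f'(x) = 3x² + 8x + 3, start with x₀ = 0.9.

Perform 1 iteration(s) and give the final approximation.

f(x) = x³ + 4x² + 3x - 6
f'(x) = 3x² + 8x + 3
x₀ = 0.9

Newton-Raphson formula: x_{n+1} = x_n - f(x_n)/f'(x_n)

Iteration 1:
  f(0.900000) = 0.669000
  f'(0.900000) = 12.630000
  x_1 = 0.900000 - 0.669000/12.630000 = 0.847031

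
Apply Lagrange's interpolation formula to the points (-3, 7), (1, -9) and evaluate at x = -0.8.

Lagrange interpolation formula:
P(x) = Σ yᵢ × Lᵢ(x)
where Lᵢ(x) = Π_{j≠i} (x - xⱼ)/(xᵢ - xⱼ)

L_0(-0.8) = (-0.8 - 1)/(-3 - 1) = 0.450000
L_1(-0.8) = (-0.8 - (-3))/(1 - (-3)) = 0.550000

P(-0.8) = 7×L_0(-0.8) + (-9)×L_1(-0.8)
P(-0.8) = -1.800000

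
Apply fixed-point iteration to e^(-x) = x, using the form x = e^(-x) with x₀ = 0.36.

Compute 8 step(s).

Equation: e^(-x) = x
Fixed-point form: x = e^(-x)
x₀ = 0.36

x_1 = g(0.360000) = 0.697676
x_2 = g(0.697676) = 0.497741
x_3 = g(0.497741) = 0.607903
x_4 = g(0.607903) = 0.544492
x_5 = g(0.544492) = 0.580137
x_6 = g(0.580137) = 0.559822
x_7 = g(0.559822) = 0.571311
x_8 = g(0.571311) = 0.564785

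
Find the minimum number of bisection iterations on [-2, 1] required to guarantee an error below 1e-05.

We need (b-a)/2^n ≤ 1e-05
(1 - (-2))/2^n ≤ 1e-05
3/2^n ≤ 1e-05
2^n ≥ 300000
n ≥ log₂(300000) = 18.19
n ≥ 19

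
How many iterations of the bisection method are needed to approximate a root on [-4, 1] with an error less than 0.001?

We need (b-a)/2^n ≤ 0.001
(1 - (-4))/2^n ≤ 0.001
5/2^n ≤ 0.001
2^n ≥ 5000
n ≥ log₂(5000) = 12.29
n ≥ 13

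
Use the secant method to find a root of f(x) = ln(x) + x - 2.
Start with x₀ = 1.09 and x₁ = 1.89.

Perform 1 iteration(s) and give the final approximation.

f(x) = ln(x) + x - 2
x₀ = 1.09, x₁ = 1.89

Secant formula: x_{n+1} = x_n - f(x_n)(x_n - x_{n-1})/(f(x_n) - f(x_{n-1}))

Iteration 1:
  f(1.090000) = -0.823822
  f(1.890000) = 0.526577
  x_2 = 1.890000 - 0.526577×(1.890000 - 1.090000)/(0.526577 - (-0.823822))
       = 1.578047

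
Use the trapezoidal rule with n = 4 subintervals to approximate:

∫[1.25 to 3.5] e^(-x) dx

f(x) = e^(-x)
a = 1.25, b = 3.5, n = 4
h = (b - a)/n = 0.562500

Trapezoidal rule: (h/2)[f(x₀) + 2f(x₁) + 2f(x₂) + ... + f(xₙ)]

x_0 = 1.2500, f(x_0) = 0.286505, coefficient = 1
x_1 = 1.8125, f(x_1) = 0.163246, coefficient = 2
x_2 = 2.3750, f(x_2) = 0.093014, coefficient = 2
x_3 = 2.9375, f(x_3) = 0.052998, coefficient = 2
x_4 = 3.5000, f(x_4) = 0.030197, coefficient = 1

I ≈ (0.562500/2) × 0.935218 = 0.263030
Exact value: 0.256307
Error: 0.006723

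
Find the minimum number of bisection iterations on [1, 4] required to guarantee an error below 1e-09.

We need (b-a)/2^n ≤ 1e-09
(4 - 1)/2^n ≤ 1e-09
3/2^n ≤ 1e-09
2^n ≥ 3000000000
n ≥ log₂(3000000000) = 31.48
n ≥ 32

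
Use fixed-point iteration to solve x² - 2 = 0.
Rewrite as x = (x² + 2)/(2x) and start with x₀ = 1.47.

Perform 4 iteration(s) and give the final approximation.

Equation: x² - 2 = 0
Fixed-point form: x = (x² + 2)/(2x)
x₀ = 1.47

x_1 = g(1.470000) = 1.415272
x_2 = g(1.415272) = 1.414214
x_3 = g(1.414214) = 1.414214
x_4 = g(1.414214) = 1.414214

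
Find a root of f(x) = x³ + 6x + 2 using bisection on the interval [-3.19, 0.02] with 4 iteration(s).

f(x) = x³ + 6x + 2
Initial interval: [-3.19, 0.02]

Iteration 1:
  c_1 = (-3.190000 + 0.020000)/2 = -1.585000
  f(c_1) = f(-1.585000) = -11.491877
  f(a) × f(c) ≥ 0, new interval: [-1.585000, 0.020000]
Iteration 2:
  c_2 = (-1.585000 + 0.020000)/2 = -0.782500
  f(c_2) = f(-0.782500) = -3.174130
  f(a) × f(c) ≥ 0, new interval: [-0.782500, 0.020000]
Iteration 3:
  c_3 = (-0.782500 + 0.020000)/2 = -0.381250
  f(c_3) = f(-0.381250) = -0.342915
  f(a) × f(c) ≥ 0, new interval: [-0.381250, 0.020000]
Iteration 4:
  c_4 = (-0.381250 + 0.020000)/2 = -0.180625
  f(c_4) = f(-0.180625) = 0.910357
  f(a) × f(c) < 0, new interval: [-0.381250, -0.180625]

After 4 iteration(s), the approximation is c_4 = -0.180625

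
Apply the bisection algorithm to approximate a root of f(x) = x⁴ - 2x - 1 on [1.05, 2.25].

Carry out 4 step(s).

f(x) = x⁴ - 2x - 1
Initial interval: [1.05, 2.25]

Iteration 1:
  c_1 = (1.050000 + 2.250000)/2 = 1.650000
  f(c_1) = f(1.650000) = 3.112006
  f(a) × f(c) < 0, new interval: [1.050000, 1.650000]
Iteration 2:
  c_2 = (1.050000 + 1.650000)/2 = 1.350000
  f(c_2) = f(1.350000) = -0.378494
  f(a) × f(c) ≥ 0, new interval: [1.350000, 1.650000]
Iteration 3:
  c_3 = (1.350000 + 1.650000)/2 = 1.500000
  f(c_3) = f(1.500000) = 1.062500
  f(a) × f(c) < 0, new interval: [1.350000, 1.500000]
Iteration 4:
  c_4 = (1.350000 + 1.500000)/2 = 1.425000
  f(c_4) = f(1.425000) = 0.273438
  f(a) × f(c) < 0, new interval: [1.350000, 1.425000]

After 4 iteration(s), the approximation is c_4 = 1.425000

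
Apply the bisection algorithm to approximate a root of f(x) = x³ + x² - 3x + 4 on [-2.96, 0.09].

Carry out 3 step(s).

f(x) = x³ + x² - 3x + 4
Initial interval: [-2.96, 0.09]

Iteration 1:
  c_1 = (-2.960000 + 0.090000)/2 = -1.435000
  f(c_1) = f(-1.435000) = 7.409237
  f(a) × f(c) < 0, new interval: [-2.960000, -1.435000]
Iteration 2:
  c_2 = (-2.960000 + (-1.435000))/2 = -2.197500
  f(c_2) = f(-2.197500) = 4.809765
  f(a) × f(c) < 0, new interval: [-2.960000, -2.197500]
Iteration 3:
  c_3 = (-2.960000 + (-2.197500))/2 = -2.578750
  f(c_3) = f(-2.578750) = 1.237639
  f(a) × f(c) < 0, new interval: [-2.960000, -2.578750]

After 3 iteration(s), the approximation is c_3 = -2.578750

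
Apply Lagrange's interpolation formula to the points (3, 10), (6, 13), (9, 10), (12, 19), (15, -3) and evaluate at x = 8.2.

Lagrange interpolation formula:
P(x) = Σ yᵢ × Lᵢ(x)
where Lᵢ(x) = Π_{j≠i} (x - xⱼ)/(xᵢ - xⱼ)

L_0(8.2) = (8.2 - 6)/(3 - 6) × (8.2 - 9)/(3 - 9) × (8.2 - 12)/(3 - 12) × (8.2 - 15)/(3 - 15) = -0.023394
L_1(8.2) = (8.2 - 3)/(6 - 3) × (8.2 - 9)/(6 - 9) × (8.2 - 12)/(6 - 12) × (8.2 - 15)/(6 - 15) = 0.221182
L_2(8.2) = (8.2 - 3)/(9 - 3) × (8.2 - 6)/(9 - 6) × (8.2 - 12)/(9 - 12) × (8.2 - 15)/(9 - 15) = 0.912375
L_3(8.2) = (8.2 - 3)/(12 - 3) × (8.2 - 6)/(12 - 6) × (8.2 - 9)/(12 - 9) × (8.2 - 15)/(12 - 15) = -0.128053
L_4(8.2) = (8.2 - 3)/(15 - 3) × (8.2 - 6)/(15 - 6) × (8.2 - 9)/(15 - 9) × (8.2 - 12)/(15 - 12) = 0.017890

P(8.2) = 10×L_0(8.2) + 13×L_1(8.2) + 10×L_2(8.2) + 19×L_3(8.2) + (-3)×L_4(8.2)
P(8.2) = 9.278505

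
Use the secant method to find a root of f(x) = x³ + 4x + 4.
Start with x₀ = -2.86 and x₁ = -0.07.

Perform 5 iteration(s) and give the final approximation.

f(x) = x³ + 4x + 4
x₀ = -2.86, x₁ = -0.07

Secant formula: x_{n+1} = x_n - f(x_n)(x_n - x_{n-1})/(f(x_n) - f(x_{n-1}))

Iteration 1:
  f(-2.860000) = -30.833656
  f(-0.070000) = 3.719657
  x_2 = -0.070000 - 3.719657×(-0.070000 - (-2.860000))/(3.719657 - (-30.833656))
       = -0.370343
Iteration 2:
  f(-0.070000) = 3.719657
  f(-0.370343) = 2.467834
  x_3 = -0.370343 - 2.467834×(-0.370343 - (-0.070000))/(2.467834 - 3.719657)
       = -0.962437
Iteration 3:
  f(-0.370343) = 2.467834
  f(-0.962437) = -0.741238
  x_4 = -0.962437 - (-0.741238)×(-0.962437 - (-0.370343))/(-0.741238 - 2.467834)
       = -0.825674
Iteration 4:
  f(-0.962437) = -0.741238
  f(-0.825674) = 0.134412
  x_5 = -0.825674 - 0.134412×(-0.825674 - (-0.962437))/(0.134412 - (-0.741238))
       = -0.846667
Iteration 5:
  f(-0.825674) = 0.134412
  f(-0.846667) = 0.006403
  x_6 = -0.846667 - 0.006403×(-0.846667 - (-0.825674))/(0.006403 - 0.134412)
       = -0.847717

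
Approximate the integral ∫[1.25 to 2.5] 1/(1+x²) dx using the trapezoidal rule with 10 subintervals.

f(x) = 1/(1+x²)
a = 1.25, b = 2.5, n = 10
h = (b - a)/n = 0.125000

Trapezoidal rule: (h/2)[f(x₀) + 2f(x₁) + 2f(x₂) + ... + f(xₙ)]

x_0 = 1.2500, f(x_0) = 0.390244, coefficient = 1
x_1 = 1.3750, f(x_1) = 0.345946, coefficient = 2
x_2 = 1.5000, f(x_2) = 0.307692, coefficient = 2
x_3 = 1.6250, f(x_3) = 0.274678, coefficient = 2
x_4 = 1.7500, f(x_4) = 0.246154, coefficient = 2
x_5 = 1.8750, f(x_5) = 0.221453, coefficient = 2
x_6 = 2.0000, f(x_6) = 0.200000, coefficient = 2
x_7 = 2.1250, f(x_7) = 0.181303, coefficient = 2
x_8 = 2.2500, f(x_8) = 0.164948, coefficient = 2
x_9 = 2.3750, f(x_9) = 0.150588, coefficient = 2
x_10 = 2.5000, f(x_10) = 0.137931, coefficient = 1

I ≈ (0.125000/2) × 4.713702 = 0.294606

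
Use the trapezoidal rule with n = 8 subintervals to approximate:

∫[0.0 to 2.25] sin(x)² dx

f(x) = sin(x)²
a = 0.0, b = 2.25, n = 8
h = (b - a)/n = 0.281250

Trapezoidal rule: (h/2)[f(x₀) + 2f(x₁) + 2f(x₂) + ... + f(xₙ)]

x_0 = 0.0000, f(x_0) = 0.000000, coefficient = 1
x_1 = 0.2812, f(x_1) = 0.077038, coefficient = 2
x_2 = 0.5625, f(x_2) = 0.284412, coefficient = 2
x_3 = 0.8438, f(x_3) = 0.558219, coefficient = 2
x_4 = 1.1250, f(x_4) = 0.814087, coefficient = 2
x_5 = 1.4062, f(x_5) = 0.973168, coefficient = 2
x_6 = 1.6875, f(x_6) = 0.986442, coefficient = 2
x_7 = 1.9688, f(x_7) = 0.849818, coefficient = 2
x_8 = 2.2500, f(x_8) = 0.605398, coefficient = 1

I ≈ (0.281250/2) × 9.691766 = 1.362905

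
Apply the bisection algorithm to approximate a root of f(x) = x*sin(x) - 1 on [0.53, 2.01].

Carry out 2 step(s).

f(x) = x*sin(x) - 1
Initial interval: [0.53, 2.01]

Iteration 1:
  c_1 = (0.530000 + 2.010000)/2 = 1.270000
  f(c_1) = f(1.270000) = 0.212978
  f(a) × f(c) < 0, new interval: [0.530000, 1.270000]
Iteration 2:
  c_2 = (0.530000 + 1.270000)/2 = 0.900000
  f(c_2) = f(0.900000) = -0.295006
  f(a) × f(c) ≥ 0, new interval: [0.900000, 1.270000]

After 2 iteration(s), the approximation is c_2 = 0.900000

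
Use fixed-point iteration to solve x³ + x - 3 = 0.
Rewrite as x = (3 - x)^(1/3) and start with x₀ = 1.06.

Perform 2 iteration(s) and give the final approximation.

Equation: x³ + x - 3 = 0
Fixed-point form: x = (3 - x)^(1/3)
x₀ = 1.06

x_1 = g(1.060000) = 1.247194
x_2 = g(1.247194) = 1.205715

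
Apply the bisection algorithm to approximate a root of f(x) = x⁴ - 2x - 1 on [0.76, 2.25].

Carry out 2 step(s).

f(x) = x⁴ - 2x - 1
Initial interval: [0.76, 2.25]

Iteration 1:
  c_1 = (0.760000 + 2.250000)/2 = 1.505000
  f(c_1) = f(1.505000) = 1.120338
  f(a) × f(c) < 0, new interval: [0.760000, 1.505000]
Iteration 2:
  c_2 = (0.760000 + 1.505000)/2 = 1.132500
  f(c_2) = f(1.132500) = -1.620049
  f(a) × f(c) ≥ 0, new interval: [1.132500, 1.505000]

After 2 iteration(s), the approximation is c_2 = 1.132500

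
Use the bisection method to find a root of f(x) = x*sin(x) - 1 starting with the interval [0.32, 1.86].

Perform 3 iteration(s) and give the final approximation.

f(x) = x*sin(x) - 1
Initial interval: [0.32, 1.86]

Iteration 1:
  c_1 = (0.320000 + 1.860000)/2 = 1.090000
  f(c_1) = f(1.090000) = -0.033577
  f(a) × f(c) ≥ 0, new interval: [1.090000, 1.860000]
Iteration 2:
  c_2 = (1.090000 + 1.860000)/2 = 1.475000
  f(c_2) = f(1.475000) = 0.468237
  f(a) × f(c) < 0, new interval: [1.090000, 1.475000]
Iteration 3:
  c_3 = (1.090000 + 1.475000)/2 = 1.282500
  f(c_3) = f(1.282500) = 0.229571
  f(a) × f(c) < 0, new interval: [1.090000, 1.282500]

After 3 iteration(s), the approximation is c_3 = 1.282500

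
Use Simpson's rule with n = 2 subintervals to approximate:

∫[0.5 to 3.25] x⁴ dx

f(x) = x⁴
a = 0.5, b = 3.25, n = 2
h = (b - a)/n = 1.375000

Simpson's rule: (h/3)[f(x₀) + 4f(x₁) + 2f(x₂) + ... + f(xₙ)]

x_0 = 0.5000, f(x_0) = 0.062500, coefficient = 1
x_1 = 1.8750, f(x_1) = 12.359619, coefficient = 4
x_2 = 3.2500, f(x_2) = 111.566406, coefficient = 1

I ≈ (1.375000/3) × 161.067383 = 73.822550
Exact value: 72.511914
Error: 1.310636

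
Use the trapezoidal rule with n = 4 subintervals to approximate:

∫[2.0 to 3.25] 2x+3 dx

f(x) = 2x+3
a = 2.0, b = 3.25, n = 4
h = (b - a)/n = 0.312500

Trapezoidal rule: (h/2)[f(x₀) + 2f(x₁) + 2f(x₂) + ... + f(xₙ)]

x_0 = 2.0000, f(x_0) = 7.000000, coefficient = 1
x_1 = 2.3125, f(x_1) = 7.625000, coefficient = 2
x_2 = 2.6250, f(x_2) = 8.250000, coefficient = 2
x_3 = 2.9375, f(x_3) = 8.875000, coefficient = 2
x_4 = 3.2500, f(x_4) = 9.500000, coefficient = 1

I ≈ (0.312500/2) × 66.000000 = 10.312500
Exact value: 10.312500
Error: 0.000000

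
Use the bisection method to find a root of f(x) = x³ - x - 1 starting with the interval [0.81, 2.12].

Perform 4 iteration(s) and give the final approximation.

f(x) = x³ - x - 1
Initial interval: [0.81, 2.12]

Iteration 1:
  c_1 = (0.810000 + 2.120000)/2 = 1.465000
  f(c_1) = f(1.465000) = 0.679220
  f(a) × f(c) < 0, new interval: [0.810000, 1.465000]
Iteration 2:
  c_2 = (0.810000 + 1.465000)/2 = 1.137500
  f(c_2) = f(1.137500) = -0.665682
  f(a) × f(c) ≥ 0, new interval: [1.137500, 1.465000]
Iteration 3:
  c_3 = (1.137500 + 1.465000)/2 = 1.301250
  f(c_3) = f(1.301250) = -0.097906
  f(a) × f(c) ≥ 0, new interval: [1.301250, 1.465000]
Iteration 4:
  c_4 = (1.301250 + 1.465000)/2 = 1.383125
  f(c_4) = f(1.383125) = 0.262841
  f(a) × f(c) < 0, new interval: [1.301250, 1.383125]

After 4 iteration(s), the approximation is c_4 = 1.383125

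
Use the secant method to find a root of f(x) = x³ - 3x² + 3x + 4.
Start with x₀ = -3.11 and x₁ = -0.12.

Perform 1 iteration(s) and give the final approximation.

f(x) = x³ - 3x² + 3x + 4
x₀ = -3.11, x₁ = -0.12

Secant formula: x_{n+1} = x_n - f(x_n)(x_n - x_{n-1})/(f(x_n) - f(x_{n-1}))

Iteration 1:
  f(-3.110000) = -64.426531
  f(-0.120000) = 3.595072
  x_2 = -0.120000 - 3.595072×(-0.120000 - (-3.110000))/(3.595072 - (-64.426531))
       = -0.278027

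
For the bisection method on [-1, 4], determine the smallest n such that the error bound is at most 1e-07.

We need (b-a)/2^n ≤ 1e-07
(4 - (-1))/2^n ≤ 1e-07
5/2^n ≤ 1e-07
2^n ≥ 50000000
n ≥ log₂(50000000) = 25.58
n ≥ 26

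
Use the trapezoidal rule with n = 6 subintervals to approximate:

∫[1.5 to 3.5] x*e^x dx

f(x) = x*e^x
a = 1.5, b = 3.5, n = 6
h = (b - a)/n = 0.333333

Trapezoidal rule: (h/2)[f(x₀) + 2f(x₁) + 2f(x₂) + ... + f(xₙ)]

x_0 = 1.5000, f(x_0) = 6.722534, coefficient = 1
x_1 = 1.8333, f(x_1) = 11.466952, coefficient = 2
x_2 = 2.1667, f(x_2) = 18.913133, coefficient = 2
x_3 = 2.5000, f(x_3) = 30.456235, coefficient = 2
x_4 = 2.8333, f(x_4) = 48.172446, coefficient = 2
x_5 = 3.1667, f(x_5) = 75.139484, coefficient = 2
x_6 = 3.5000, f(x_6) = 115.904082, coefficient = 1

I ≈ (0.333333/2) × 490.923117 = 81.820519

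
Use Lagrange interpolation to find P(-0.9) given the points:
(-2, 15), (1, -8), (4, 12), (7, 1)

Lagrange interpolation formula:
P(x) = Σ yᵢ × Lᵢ(x)
where Lᵢ(x) = Π_{j≠i} (x - xⱼ)/(xᵢ - xⱼ)

L_0(-0.9) = (-0.9 - 1)/(-2 - 1) × (-0.9 - 4)/(-2 - 4) × (-0.9 - 7)/(-2 - 7) = 0.454006
L_1(-0.9) = (-0.9 - (-2))/(1 - (-2)) × (-0.9 - 4)/(1 - 4) × (-0.9 - 7)/(1 - 7) = 0.788537
L_2(-0.9) = (-0.9 - (-2))/(4 - (-2)) × (-0.9 - 1)/(4 - 1) × (-0.9 - 7)/(4 - 7) = -0.305759
L_3(-0.9) = (-0.9 - (-2))/(7 - (-2)) × (-0.9 - 1)/(7 - 1) × (-0.9 - 4)/(7 - 4) = 0.063216

P(-0.9) = 15×L_0(-0.9) + (-8)×L_1(-0.9) + 12×L_2(-0.9) + 1×L_3(-0.9)
P(-0.9) = -3.104099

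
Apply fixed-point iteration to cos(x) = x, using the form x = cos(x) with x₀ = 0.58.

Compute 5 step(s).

Equation: cos(x) = x
Fixed-point form: x = cos(x)
x₀ = 0.58

x_1 = g(0.580000) = 0.836463
x_2 = g(0.836463) = 0.670093
x_3 = g(0.670093) = 0.783764
x_4 = g(0.783764) = 0.708261
x_5 = g(0.708261) = 0.759494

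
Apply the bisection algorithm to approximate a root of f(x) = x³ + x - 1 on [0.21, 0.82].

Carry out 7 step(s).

f(x) = x³ + x - 1
Initial interval: [0.21, 0.82]

Iteration 1:
  c_1 = (0.210000 + 0.820000)/2 = 0.515000
  f(c_1) = f(0.515000) = -0.348409
  f(a) × f(c) ≥ 0, new interval: [0.515000, 0.820000]
Iteration 2:
  c_2 = (0.515000 + 0.820000)/2 = 0.667500
  f(c_2) = f(0.667500) = -0.035091
  f(a) × f(c) ≥ 0, new interval: [0.667500, 0.820000]
Iteration 3:
  c_3 = (0.667500 + 0.820000)/2 = 0.743750
  f(c_3) = f(0.743750) = 0.155166
  f(a) × f(c) < 0, new interval: [0.667500, 0.743750]
Iteration 4:
  c_4 = (0.667500 + 0.743750)/2 = 0.705625
  f(c_4) = f(0.705625) = 0.056960
  f(a) × f(c) < 0, new interval: [0.667500, 0.705625]
Iteration 5:
  c_5 = (0.667500 + 0.705625)/2 = 0.686562
  f(c_5) = f(0.686562) = 0.010186
  f(a) × f(c) < 0, new interval: [0.667500, 0.686562]
Iteration 6:
  c_6 = (0.667500 + 0.686562)/2 = 0.677031
  f(c_6) = f(0.677031) = -0.012637
  f(a) × f(c) ≥ 0, new interval: [0.677031, 0.686562]
Iteration 7:
  c_7 = (0.677031 + 0.686562)/2 = 0.681797
  f(c_7) = f(0.681797) = -0.001272
  f(a) × f(c) ≥ 0, new interval: [0.681797, 0.686562]

After 7 iteration(s), the approximation is c_7 = 0.681797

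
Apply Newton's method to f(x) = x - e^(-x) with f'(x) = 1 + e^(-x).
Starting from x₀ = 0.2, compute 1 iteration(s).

f(x) = x - e^(-x)
f'(x) = 1 + e^(-x)
x₀ = 0.2

Newton-Raphson formula: x_{n+1} = x_n - f(x_n)/f'(x_n)

Iteration 1:
  f(0.200000) = -0.618731
  f'(0.200000) = 1.818731
  x_1 = 0.200000 - (-0.618731)/1.818731 = 0.540199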